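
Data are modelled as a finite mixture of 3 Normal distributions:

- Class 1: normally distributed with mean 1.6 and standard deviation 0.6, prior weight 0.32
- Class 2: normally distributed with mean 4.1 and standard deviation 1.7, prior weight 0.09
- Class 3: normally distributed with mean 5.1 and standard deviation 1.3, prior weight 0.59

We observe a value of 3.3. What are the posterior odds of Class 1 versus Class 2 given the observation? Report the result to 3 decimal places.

Only the two components matter; the odds are (π_i f_i(x)) / (π_j f_j(x)).
Component likelihoods at x = 3.3:
  f_1 = 0.0120102
  f_2 = 0.210074
  f_3 = 0.117669
0.00384325 / 0.0189067 ≈ 0.203

0.203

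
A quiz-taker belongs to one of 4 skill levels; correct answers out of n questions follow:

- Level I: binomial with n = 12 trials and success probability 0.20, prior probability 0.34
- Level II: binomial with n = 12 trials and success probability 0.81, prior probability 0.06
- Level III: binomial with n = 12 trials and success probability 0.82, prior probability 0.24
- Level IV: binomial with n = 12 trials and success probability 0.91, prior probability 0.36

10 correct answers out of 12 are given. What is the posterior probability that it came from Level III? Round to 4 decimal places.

0.4331

Apply Bayes' rule: the posterior for each component is proportional to its prior times its likelihood at x.
Component likelihoods at x = 10 correct answers out of 12:
  L_I = 4.32538e-06
  L_II = 0.289669
  L_III = 0.293919
  L_IV = 0.208182
Weight by the priors:
  π_I·L_I = 0.34 × 4.32538e-06 = 1.47063e-06
  π_II·L_II = 0.06 × 0.289669 = 0.0173801
  π_III·L_III = 0.24 × 0.293919 = 0.0705405
  π_IV·L_IV = 0.36 × 0.208182 = 0.0749455
Sum: 1.47063e-06 + 0.0173801 + 0.0705405 + 0.0749455 = 0.162868
P(Level III | x) = 0.0705405 / 0.162868 ≈ 0.4331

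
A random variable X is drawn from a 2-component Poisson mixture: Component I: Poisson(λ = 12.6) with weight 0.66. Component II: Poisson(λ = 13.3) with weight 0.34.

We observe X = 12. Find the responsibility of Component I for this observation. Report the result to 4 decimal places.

0.6714

P(component k | x) = w_k·f_k(x) / marginal(x), where marginal(x) = Σ_j w_j·f_j(x).
Component likelihoods at x = 12:
  L_I = e^(−12.6)·12.6^12/12! = 0.11272
  L_II = e^(−13.3)·13.3^12/12! = 0.107094
Prior × likelihood for each component:
  w_I·L_I = 0.66 × 0.11272 = 0.0743949
  w_II·L_II = 0.34 × 0.107094 = 0.036412
Sum: 0.0743949 + 0.036412 = 0.110807
Responsibility of Component I: 0.0743949 / 0.110807 ≈ 0.6714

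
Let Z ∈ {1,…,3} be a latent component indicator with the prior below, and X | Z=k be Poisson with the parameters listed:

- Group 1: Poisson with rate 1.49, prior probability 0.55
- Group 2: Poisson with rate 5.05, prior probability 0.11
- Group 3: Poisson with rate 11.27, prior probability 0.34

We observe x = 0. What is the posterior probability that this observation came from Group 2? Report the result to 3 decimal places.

0.006

Apply Bayes' rule: the posterior for each component is proportional to its prior times its likelihood at x.
Component likelihoods at x = 0:
  L_1 = 0.225373
  L_2 = 0.00640933
  L_3 = 1.27497e-05
Weight by the priors:
  π_1·L_1 = 0.55 × 0.225373 = 0.123955
  π_2·L_2 = 0.11 × 0.00640933 = 0.000705027
  π_3·L_3 = 0.34 × 1.27497e-05 = 4.33491e-06
Denominator: 0.123955 + 0.000705027 + 4.33491e-06 = 0.124664
P(Group 2 | the observation) = 0.000705027 / 0.124664 ≈ 0.006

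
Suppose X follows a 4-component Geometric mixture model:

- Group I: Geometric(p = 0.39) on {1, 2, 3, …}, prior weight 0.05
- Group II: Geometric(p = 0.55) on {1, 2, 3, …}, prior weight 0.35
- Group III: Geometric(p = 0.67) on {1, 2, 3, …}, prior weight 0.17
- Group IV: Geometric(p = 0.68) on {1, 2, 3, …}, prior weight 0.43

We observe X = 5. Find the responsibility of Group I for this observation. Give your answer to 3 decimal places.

0.180

The responsibility of component k is w_k f_k(x) divided by Σ_j w_j f_j(x).
Geometric probabilities:
  f_I = 0.39·(1−0.39)^4 = 0.39·0.138458 = 0.0539988
  f_II = 0.55·(1−0.55)^4 = 0.55·0.0410062 = 0.0225534
  f_III = 0.67·(1−0.67)^4 = 0.67·0.0118592 = 0.00794567
  f_IV = 0.68·(1−0.68)^4 = 0.68·0.0104858 = 0.00713032
Prior × likelihood for each component:
  w_I·f_I = 0.05 × 0.0539988 = 0.00269994
  w_II·f_II = 0.35 × 0.0225534 = 0.0078937
  w_III·f_III = 0.17 × 0.00794567 = 0.00135076
  w_IV·f_IV = 0.43 × 0.00713032 = 0.00306604
Evidence: 0.00269994 + 0.0078937 + 0.00135076 + 0.00306604 = 0.0150104
So the posterior for Group I is 0.00269994 / 0.0150104 ≈ 0.180.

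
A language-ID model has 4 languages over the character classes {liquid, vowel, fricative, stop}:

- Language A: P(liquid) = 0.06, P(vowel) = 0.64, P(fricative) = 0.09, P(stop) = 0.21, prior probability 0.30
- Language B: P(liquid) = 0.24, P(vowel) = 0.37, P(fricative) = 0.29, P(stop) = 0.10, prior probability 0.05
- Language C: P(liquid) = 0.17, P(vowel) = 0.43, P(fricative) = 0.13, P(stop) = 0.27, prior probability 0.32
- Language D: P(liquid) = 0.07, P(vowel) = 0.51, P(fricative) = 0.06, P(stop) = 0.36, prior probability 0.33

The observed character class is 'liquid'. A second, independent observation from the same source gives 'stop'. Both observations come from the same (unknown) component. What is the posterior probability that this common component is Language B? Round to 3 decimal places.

Apply Bayes' rule: the posterior for each component is proportional to its prior times its likelihood at x.
Since both observations come from the same component, the likelihood for component k is f_k(x₁)·f_k(x₂).
  f_A = [P(liquid | comp) = 0.06] × [0.21] = 0.0126
  f_B = [P(liquid | comp) = 0.24] × [0.1] = 0.024
  f_C = [P(liquid | comp) = 0.17] × [0.27] = 0.0459
  f_D = [P(liquid | comp) = 0.07] × [0.36] = 0.0252
Weight by the priors:
  P(Z=A)·f_A = 0.30 × 0.0126 = 0.00378
  P(Z=B)·f_B = 0.05 × 0.024 = 0.0012
  P(Z=C)·f_C = 0.32 × 0.0459 = 0.014688
  P(Z=D)·f_D = 0.33 × 0.0252 = 0.008316
Marginal: 0.00378 + 0.0012 + 0.014688 + 0.008316 = 0.027984
So the posterior for Language B is 0.0012 / 0.027984 ≈ 0.043.

0.043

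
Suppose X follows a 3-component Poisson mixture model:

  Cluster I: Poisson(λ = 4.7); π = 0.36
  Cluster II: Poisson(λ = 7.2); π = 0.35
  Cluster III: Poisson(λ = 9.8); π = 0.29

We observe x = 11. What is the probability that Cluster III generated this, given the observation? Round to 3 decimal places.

0.621

By Bayes' theorem, P(k | x) = π_k f_k(x) / Σ_j π_j f_j(x).
Poisson probabilities:
  f_I = 0.00563296
  f_II = 0.0504175
  f_III = 0.111236
Unnormalised posteriors:
  π_I·f_I = 0.36 × 0.00563296 = 0.00202787
  π_II·f_II = 0.35 × 0.0504175 = 0.0176461
  π_III·f_III = 0.29 × 0.111236 = 0.0322584
Sum: 0.00202787 + 0.0176461 + 0.0322584 = 0.0519324
Responsibility of Cluster III: 0.0322584 / 0.0519324 ≈ 0.621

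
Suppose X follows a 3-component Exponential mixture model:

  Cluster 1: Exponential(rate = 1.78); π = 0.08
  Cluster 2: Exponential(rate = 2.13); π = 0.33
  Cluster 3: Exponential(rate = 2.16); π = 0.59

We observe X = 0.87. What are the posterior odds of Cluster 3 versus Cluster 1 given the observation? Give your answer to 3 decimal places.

6.430

Only the two components matter; the odds are (P(Z=i) f_i(x)) / (P(Z=j) f_j(x)).
Component likelihoods at x = 0.87:
  f_1 = 1.78·e^(−1.78·0.87) = 1.78·e^(−1.5486) = 0.378331
  f_2 = 2.13·e^(−2.13·0.87) = 2.13·e^(−1.8531) = 0.333879
  f_3 = 2.16·e^(−2.16·0.87) = 2.16·e^(−1.8792) = 0.329858
Posterior odds = (P(Z=3)·f_3) / (P(Z=1)·f_1) = (0.59·0.329858) / (0.08·0.378331) = 0.194616 / 0.0302665 ≈ 6.430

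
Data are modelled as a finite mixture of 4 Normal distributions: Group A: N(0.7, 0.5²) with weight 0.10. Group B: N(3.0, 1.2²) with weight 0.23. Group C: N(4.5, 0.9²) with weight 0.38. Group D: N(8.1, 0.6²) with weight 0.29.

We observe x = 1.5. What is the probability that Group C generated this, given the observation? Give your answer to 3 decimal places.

The responsibility of component k is w_k f_k(x) divided by Σ_j w_j f_j(x).
Component likelihoods at x = 1.5:
  p_A = 0.221842
  p_B = 0.152208
  p_C = 0.00171364
  p_D = 3.53137e-27
Unnormalised posteriors:
  w_A·p_A = 0.10 × 0.221842 = 0.0221842
  w_B·p_B = 0.23 × 0.152208 = 0.0350077
  w_C·p_C = 0.38 × 0.00171364 = 0.000651184
  w_D·p_D = 0.29 × 3.53137e-27 = 1.0241e-27
Marginal: 0.0221842 + 0.0350077 + 0.000651184 + 1.0241e-27 = 0.0578431
Responsibility of Group C: 0.000651184 / 0.0578431 ≈ 0.011

0.011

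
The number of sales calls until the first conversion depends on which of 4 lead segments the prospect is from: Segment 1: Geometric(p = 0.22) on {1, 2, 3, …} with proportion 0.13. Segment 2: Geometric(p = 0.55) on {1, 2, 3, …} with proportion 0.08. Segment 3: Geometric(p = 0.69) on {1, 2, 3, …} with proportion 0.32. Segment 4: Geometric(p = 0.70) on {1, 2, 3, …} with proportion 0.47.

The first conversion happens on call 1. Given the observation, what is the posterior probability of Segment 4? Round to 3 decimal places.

Posterior ∝ prior × likelihood, so P(k | x) ∝ π_k f_k(x); normalise over all components.
Geometric probabilities:
  p_1 = 0.22·(1−0.22)^0 = 0.22·1 = 0.22
  p_2 = 0.55·(1−0.55)^0 = 0.55·1 = 0.55
  p_3 = 0.69·(1−0.69)^0 = 0.69·1 = 0.69
  p_4 = 0.70·(1−0.70)^0 = 0.70·1 = 0.7
Weight by the priors:
  π_1·p_1 = 0.13 × 0.22 = 0.0286
  π_2·p_2 = 0.08 × 0.55 = 0.044
  π_3·p_3 = 0.32 × 0.69 = 0.2208
  π_4·p_4 = 0.47 × 0.7 = 0.329
Denominator: 0.0286 + 0.044 + 0.2208 + 0.329 = 0.6224
Responsibility of Segment 4: 0.329 / 0.6224 ≈ 0.529

0.529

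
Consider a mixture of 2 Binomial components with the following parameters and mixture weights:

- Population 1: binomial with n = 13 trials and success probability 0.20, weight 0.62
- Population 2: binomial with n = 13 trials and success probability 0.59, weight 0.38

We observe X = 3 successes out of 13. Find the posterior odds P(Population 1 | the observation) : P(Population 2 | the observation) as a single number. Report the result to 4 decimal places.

Since P(k|x) ∝ π_k f_k(x), the posterior odds are π_i f_i(x) / (π_j f_j(x)).
Component likelihoods at x = 3 successes out of 13:
  f_1 = C(13,3)·0.20^3·0.80^10 = 286·0.008·0.107374 = 0.245672
  f_2 = C(13,3)·0.59^3·0.41^10 = 286·0.205379·0.000134227 = 0.00788425
0.152317 / 0.00299602 ≈ 50.8397

50.8397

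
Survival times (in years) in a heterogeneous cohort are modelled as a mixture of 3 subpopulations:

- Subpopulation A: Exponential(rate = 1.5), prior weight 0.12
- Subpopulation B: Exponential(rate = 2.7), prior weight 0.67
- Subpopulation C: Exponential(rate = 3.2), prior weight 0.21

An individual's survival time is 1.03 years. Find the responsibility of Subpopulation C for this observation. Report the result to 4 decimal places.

0.1419

Apply Bayes' rule: the posterior for each component is proportional to its prior times its likelihood at x.
Exponential densities:
  L_A = 1.5·e^(−1.5·1.03) = 1.5·e^(−1.5450) = 0.319968
  L_B = 2.7·e^(−2.7·1.03) = 2.7·e^(−2.7810) = 0.167337
  L_C = 3.2·e^(−3.2·1.03) = 3.2·e^(−3.2960) = 0.118499
Unnormalised posteriors:
  P(Z=A)·L_A = 0.12 × 0.319968 = 0.0383961
  P(Z=B)·L_B = 0.67 × 0.167337 = 0.112115
  P(Z=C)·L_C = 0.21 × 0.118499 = 0.0248848
Sum: 0.0383961 + 0.112115 + 0.0248848 = 0.175396
So the posterior for Subpopulation C is 0.0248848 / 0.175396 ≈ 0.1419.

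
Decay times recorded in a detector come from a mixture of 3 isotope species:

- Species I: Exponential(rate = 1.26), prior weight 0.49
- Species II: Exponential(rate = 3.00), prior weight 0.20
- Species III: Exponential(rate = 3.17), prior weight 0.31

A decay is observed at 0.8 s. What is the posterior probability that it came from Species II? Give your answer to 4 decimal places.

0.1522

By Bayes' theorem, P(k | x) = π_k f_k(x) / Σ_j π_j f_j(x).
Evaluate each component's likelihood at the observed value:
  f_I = 0.459835
  f_II = 0.272154
  f_III = 0.251009
Multiply by the mixture weights:
  π_I·f_I = 0.49 × 0.459835 = 0.225319
  π_II·f_II = 0.20 × 0.272154 = 0.0544308
  π_III·f_III = 0.31 × 0.251009 = 0.0778126
Denominator: 0.225319 + 0.0544308 + 0.0778126 = 0.357562
P(Species II | 0.8 s) = 0.0544308 / 0.357562 ≈ 0.1522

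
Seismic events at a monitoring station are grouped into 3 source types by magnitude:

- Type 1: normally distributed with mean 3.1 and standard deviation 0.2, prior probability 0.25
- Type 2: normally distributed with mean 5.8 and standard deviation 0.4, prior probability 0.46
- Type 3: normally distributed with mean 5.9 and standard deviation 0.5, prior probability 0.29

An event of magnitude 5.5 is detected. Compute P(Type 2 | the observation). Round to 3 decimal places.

0.673

Apply Bayes' rule: the posterior for each component is proportional to its prior times its likelihood at x.
Component likelihoods at x = 5.5:
  f_1 = (1/(0.2·√(2π)))·exp(−(5.5−3.1)²/(2·0.2²)) = 1.994711·exp(-72.00000) = 1.07319e-31
  f_2 = (1/(0.4·√(2π)))·exp(−(5.5−5.8)²/(2·0.4²)) = 0.997356·exp(-0.28125) = 0.752844
  f_3 = (1/(0.5·√(2π)))·exp(−(5.5−5.9)²/(2·0.5²)) = 0.797885·exp(-0.32000) = 0.579383
Unnormalised posteriors:
  π_1·f_1 = 0.25 × 1.07319e-31 = 2.68298e-32
  π_2·f_2 = 0.46 × 0.752844 = 0.346308
  π_3·f_3 = 0.29 × 0.579383 = 0.168021
Sum: 2.68298e-32 + 0.346308 + 0.168021 = 0.514329
P(Type 2 | 5.5) ≈ 0.673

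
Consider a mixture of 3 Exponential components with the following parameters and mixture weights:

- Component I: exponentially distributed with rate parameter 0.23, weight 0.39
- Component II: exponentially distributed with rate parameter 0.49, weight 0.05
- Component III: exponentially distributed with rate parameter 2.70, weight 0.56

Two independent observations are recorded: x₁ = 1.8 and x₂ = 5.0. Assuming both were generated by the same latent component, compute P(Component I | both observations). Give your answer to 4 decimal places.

0.9097

By Bayes' theorem, P(k | x) = π_k f_k(x) / Σ_j π_j f_j(x).
Since both observations come from the same component, the likelihood for component k is f_k(x₁)·f_k(x₂).
  p_I = [0.15203] × [0.0728265] = 0.0110718
  p_II = [0.202838] × [0.0422839] = 0.00857675
  p_III = [0.0209263] × [3.70159e-06] = 7.74606e-08
Multiply by the mixture weights:
  π_I·p_I = 0.39 × 0.0110718 = 0.00431801
  π_II·p_II = 0.05 × 0.00857675 = 0.000428838
  π_III·p_III = 0.56 × 7.74606e-08 = 4.33779e-08
Denominator: 0.00431801 + 0.000428838 + 4.33779e-08 = 0.00474689
So the posterior for Component I is 0.00431801 / 0.00474689 ≈ 0.9097.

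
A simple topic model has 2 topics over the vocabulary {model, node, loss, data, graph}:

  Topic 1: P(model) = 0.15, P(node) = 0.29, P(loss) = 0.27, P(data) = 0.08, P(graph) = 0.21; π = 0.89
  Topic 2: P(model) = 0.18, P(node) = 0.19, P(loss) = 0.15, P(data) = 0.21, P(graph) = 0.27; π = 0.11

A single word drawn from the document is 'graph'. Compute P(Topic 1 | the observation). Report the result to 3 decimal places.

0.863

P(component k | x) = π_k·f_k(x) / marginal(x), where marginal(x) = Σ_j π_j·f_j(x).
Categorical probabilities:
  p_1 = P(graph | comp) = 0.21
  p_2 = P(graph | comp) = 0.27
Prior × likelihood for each component:
  π_1·p_1 = 0.89 × 0.21 = 0.1869
  π_2·p_2 = 0.11 × 0.27 = 0.0297
Evidence: 0.1869 + 0.0297 = 0.2166
So the posterior for Topic 1 is 0.1869 / 0.2166 ≈ 0.863.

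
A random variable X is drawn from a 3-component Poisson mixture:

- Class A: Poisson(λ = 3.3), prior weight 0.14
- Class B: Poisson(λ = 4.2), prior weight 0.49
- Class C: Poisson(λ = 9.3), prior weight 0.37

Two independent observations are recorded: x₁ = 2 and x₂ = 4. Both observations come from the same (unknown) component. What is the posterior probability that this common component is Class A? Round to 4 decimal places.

Apply Bayes' rule: the posterior for each component is proportional to its prior times its likelihood at x.
Since both observations come from the same component, the likelihood for component k is f_k(x₁)·f_k(x₂).
  p_A = [e^(−3.3)·3.3^2/2! = 0.200829] × [0.182252] = 0.0366015
  p_B = [e^(−4.2)·4.2^2/2! = 0.132261] × [0.194424] = 0.0257147
  p_C = [e^(−9.3)·9.3^2/2! = 0.00395364] × [0.0284959] = 0.000112662
Multiply by the mixture weights:
  π_A·p_A = 0.14 × 0.0366015 = 0.00512421
  π_B·p_B = 0.49 × 0.0257147 = 0.0126002
  π_C·p_C = 0.37 × 0.000112662 = 4.16851e-05
Evidence: 0.00512421 + 0.0126002 + 4.16851e-05 = 0.0177661
So the posterior for Class A is 0.00512421 / 0.0177661 ≈ 0.2884.

0.2884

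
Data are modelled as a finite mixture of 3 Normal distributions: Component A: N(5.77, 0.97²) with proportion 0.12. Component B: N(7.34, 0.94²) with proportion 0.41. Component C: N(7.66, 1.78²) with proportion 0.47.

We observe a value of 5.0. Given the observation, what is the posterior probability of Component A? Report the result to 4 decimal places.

0.4597

Apply Bayes' rule: the posterior for each component is proportional to its prior times its likelihood at x.
Normal densities:
  L_A = 0.300127
  L_B = 0.0191486
  L_C = 0.0733773
Weight by the priors:
  w_A·L_A = 0.12 × 0.300127 = 0.0360152
  w_B·L_B = 0.41 × 0.0191486 = 0.00785094
  w_C·L_C = 0.47 × 0.0733773 = 0.0344873
Denominator: 0.0360152 + 0.00785094 + 0.0344873 = 0.0783535
Responsibility of Component A: 0.0360152 / 0.0783535 ≈ 0.4597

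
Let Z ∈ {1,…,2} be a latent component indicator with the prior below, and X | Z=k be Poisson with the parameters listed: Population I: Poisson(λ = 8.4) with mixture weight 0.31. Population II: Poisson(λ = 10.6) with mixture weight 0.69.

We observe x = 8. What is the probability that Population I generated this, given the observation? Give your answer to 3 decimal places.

0.387

By Bayes' theorem, P(k | x) = π_k f_k(x) / Σ_j π_j f_j(x).
Component likelihoods at x = 8:
  L_I = e^(−8.4)·8.4^8/8! = 0.138242
  L_II = e^(−10.6)·10.6^8/8! = 0.0984929
Prior × likelihood for each component:
  π_I·L_I = 0.31 × 0.138242 = 0.042855
  π_II·L_II = 0.69 × 0.0984929 = 0.0679601
Evidence: 0.042855 + 0.0679601 = 0.110815
Responsibility of Population I: 0.042855 / 0.110815 ≈ 0.387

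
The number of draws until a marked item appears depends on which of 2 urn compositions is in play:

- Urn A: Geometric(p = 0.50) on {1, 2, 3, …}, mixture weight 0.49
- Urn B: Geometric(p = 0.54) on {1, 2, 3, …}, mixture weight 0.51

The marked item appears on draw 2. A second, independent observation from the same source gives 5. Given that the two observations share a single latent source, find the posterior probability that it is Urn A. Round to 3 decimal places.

0.556

Posterior ∝ prior × likelihood, so P(k | x) ∝ π_k f_k(x); normalise over all components.
Since both observations come from the same component, the likelihood for component k is f_k(x₁)·f_k(x₂).
  p_A = [0.50·(1−0.50)^1 = 0.50·0.5 = 0.25] × [0.03125] = 0.0078125
  p_B = [0.54·(1−0.54)^1 = 0.54·0.46 = 0.2484] × [0.0241783] = 0.00600588
Unnormalised posteriors:
  π_A·p_A = 0.49 × 0.0078125 = 0.00382812
  π_B·p_B = 0.51 × 0.00600588 = 0.003063
Denominator: 0.00382812 + 0.003063 = 0.00689112
So the posterior for Urn A is 0.00382812 / 0.00689112 ≈ 0.556.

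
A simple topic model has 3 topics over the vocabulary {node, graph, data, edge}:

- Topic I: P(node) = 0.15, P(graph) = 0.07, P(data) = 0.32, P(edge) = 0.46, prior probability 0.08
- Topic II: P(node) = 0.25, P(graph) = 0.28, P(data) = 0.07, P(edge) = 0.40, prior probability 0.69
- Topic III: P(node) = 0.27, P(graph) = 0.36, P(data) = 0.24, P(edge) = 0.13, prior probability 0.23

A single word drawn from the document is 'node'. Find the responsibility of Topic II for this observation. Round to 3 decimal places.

The responsibility of component k is w_k f_k(x) divided by Σ_j w_j f_j(x).
Component likelihoods at x = 'node':
  L_I = 0.15
  L_II = 0.25
  L_III = 0.27
Weight by the priors:
  w_I·L_I = 0.08 × 0.15 = 0.012
  w_II·L_II = 0.69 × 0.25 = 0.1725
  w_III·L_III = 0.23 × 0.27 = 0.0621
Evidence: 0.012 + 0.1725 + 0.0621 = 0.2466
So the posterior for Topic II is 0.1725 / 0.2466 ≈ 0.700.

0.700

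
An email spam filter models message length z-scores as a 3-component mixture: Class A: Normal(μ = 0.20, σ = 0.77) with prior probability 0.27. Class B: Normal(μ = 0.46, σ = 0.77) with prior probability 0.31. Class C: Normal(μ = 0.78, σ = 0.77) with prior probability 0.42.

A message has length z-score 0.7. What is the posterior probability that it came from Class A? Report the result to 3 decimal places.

0.235

The responsibility of component k is π_k f_k(x) divided by Σ_j π_j f_j(x).
Component likelihoods at x = 0.7:
  f_A = (1/(0.77·√(2π)))·exp(−(0.7−0.20)²/(2·0.77²)) = 0.518107·exp(-0.21083) = 0.419622
  f_B = (1/(0.77·√(2π)))·exp(−(0.7−0.46)²/(2·0.77²)) = 0.518107·exp(-0.04857) = 0.493541
  f_C = (1/(0.77·√(2π)))·exp(−(0.7−0.78)²/(2·0.77²)) = 0.518107·exp(-0.00540) = 0.515318
Weight by the priors:
  π_A·f_A = 0.27 × 0.419622 = 0.113298
  π_B·f_B = 0.31 × 0.493541 = 0.152998
  π_C·f_C = 0.42 × 0.515318 = 0.216434
Sum: 0.113298 + 0.152998 + 0.216434 = 0.482729
P(Class A | 0.7) ≈ 0.235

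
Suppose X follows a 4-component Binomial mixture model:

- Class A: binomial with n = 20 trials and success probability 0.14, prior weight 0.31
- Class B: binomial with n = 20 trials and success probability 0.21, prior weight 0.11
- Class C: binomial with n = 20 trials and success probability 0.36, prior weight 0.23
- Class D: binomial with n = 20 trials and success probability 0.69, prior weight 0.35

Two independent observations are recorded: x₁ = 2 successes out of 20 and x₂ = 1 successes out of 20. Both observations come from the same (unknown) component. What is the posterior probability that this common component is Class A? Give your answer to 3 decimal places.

By Bayes' theorem, P(k | x) = w_k f_k(x) / Σ_j w_j f_j(x).
Since both observations come from the same component, the likelihood for component k is f_k(x₁)·f_k(x₂).
  p_A = [C(20,2)·0.14^2·0.86^18 = 190·0.0196·0.0662174 = 0.246594] × [0.159451] = 0.0393197
  p_B = [C(20,2)·0.21^2·0.79^18 = 190·0.0441·0.0143644 = 0.120359] × [0.0476611] = 0.00573646
  p_C = [C(20,2)·0.36^2·0.64^18 = 190·0.1296·0.000324519 = 0.00799094] × [0.00149538] = 1.19495e-05
  p_D = [C(20,2)·0.69^2·0.31^18 = 190·0.4761·6.99054e-10 = 6.32357e-08] × [2.99055e-09] = 1.8911e-16
Unnormalised posteriors:
  w_A·p_A = 0.31 × 0.0393197 = 0.0121891
  w_B·p_B = 0.11 × 0.00573646 = 0.00063101
  w_C·p_C = 0.23 × 1.19495e-05 = 2.74839e-06
  w_D·p_D = 0.35 × 1.8911e-16 = 6.61884e-17
Denominator: 0.0121891 + 0.00063101 + 2.74839e-06 + 6.61884e-17 = 0.0128229
Responsibility of Class A: 0.0121891 / 0.0128229 ≈ 0.951

0.951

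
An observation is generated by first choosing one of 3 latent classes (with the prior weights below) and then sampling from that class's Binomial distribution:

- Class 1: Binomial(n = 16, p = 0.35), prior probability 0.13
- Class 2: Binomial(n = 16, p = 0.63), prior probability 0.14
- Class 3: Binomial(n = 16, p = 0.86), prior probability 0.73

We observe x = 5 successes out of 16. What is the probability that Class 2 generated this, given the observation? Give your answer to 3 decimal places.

0.040

Apply Bayes' rule: the posterior for each component is proportional to its prior times its likelihood at x.
Component likelihoods at x = 5 successes out of 16:
  p_1 = 0.200757
  p_2 = 0.00771266
  p_3 = 8.32115e-07
Weight by the priors:
  π_1·p_1 = 0.13 × 0.200757 = 0.0260984
  π_2·p_2 = 0.14 × 0.00771266 = 0.00107977
  π_3·p_3 = 0.73 × 8.32115e-07 = 6.07444e-07
Evidence: 0.0260984 + 0.00107977 + 6.07444e-07 = 0.0271787
Responsibility of Class 2: 0.00107977 / 0.0271787 ≈ 0.040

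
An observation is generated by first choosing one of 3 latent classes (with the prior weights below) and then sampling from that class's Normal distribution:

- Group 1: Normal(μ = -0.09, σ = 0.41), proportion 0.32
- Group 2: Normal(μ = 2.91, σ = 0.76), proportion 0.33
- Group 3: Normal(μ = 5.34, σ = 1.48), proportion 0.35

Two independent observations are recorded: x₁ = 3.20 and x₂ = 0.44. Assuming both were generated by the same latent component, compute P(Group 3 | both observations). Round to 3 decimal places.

The responsibility of component k is w_k f_k(x) divided by Σ_j w_j f_j(x).
Since both observations come from the same component, the likelihood for component k is f_k(x₁)·f_k(x₂).
  p_1 = [(1/(0.41·√(2π)))·exp(−(3.20−-0.09)²/(2·0.41²)) = 0.973030·exp(-32.19542) = 1.01352e-14] × [0.421956] = 4.27661e-15
  p_2 = [(1/(0.76·√(2π)))·exp(−(3.20−2.91)²/(2·0.76²)) = 0.524924·exp(-0.07280) = 0.488067] × [0.0026698] = 0.00130304
  p_3 = [(1/(1.48·√(2π)))·exp(−(3.20−5.34)²/(2·1.48²)) = 0.269556·exp(-1.04538) = 0.0947645] × [0.00112304] = 0.000106424
Multiply by the mixture weights:
  w_1·p_1 = 0.32 × 4.27661e-15 = 1.36852e-15
  w_2·p_2 = 0.33 × 0.00130304 = 0.000430003
  w_3·p_3 = 0.35 × 0.000106424 = 3.72486e-05
Normaliser: 1.36852e-15 + 0.000430003 + 3.72486e-05 = 0.000467252
So the posterior for Group 3 is 3.72486e-05 / 0.000467252 ≈ 0.080.

0.080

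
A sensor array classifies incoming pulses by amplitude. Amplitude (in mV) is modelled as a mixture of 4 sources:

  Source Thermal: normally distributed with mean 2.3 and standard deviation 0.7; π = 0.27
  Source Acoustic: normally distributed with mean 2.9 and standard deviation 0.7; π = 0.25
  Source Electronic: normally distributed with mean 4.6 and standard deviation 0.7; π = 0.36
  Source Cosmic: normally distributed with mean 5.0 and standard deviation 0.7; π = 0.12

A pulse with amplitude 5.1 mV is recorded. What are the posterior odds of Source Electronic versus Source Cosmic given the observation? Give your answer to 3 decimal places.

Posterior odds = (P(Z=i) f_i(x)) / (P(Z=j) f_j(x)); the normalising sum cancels.
Component likelihoods at x = 5.1 mV:
  L_Thermal = (1/(0.7·√(2π)))·exp(−(5.1−2.3)²/(2·0.7²)) = 0.569918·exp(-8.00000) = 0.000191186
  L_Acoustic = (1/(0.7·√(2π)))·exp(−(5.1−2.9)²/(2·0.7²)) = 0.569918·exp(-4.93878) = 0.00408253
  L_Electronic = (1/(0.7·√(2π)))·exp(−(5.1−4.6)²/(2·0.7²)) = 0.569918·exp(-0.25510) = 0.441593
  L_Cosmic = (1/(0.7·√(2π)))·exp(−(5.1−5.0)²/(2·0.7²)) = 0.569918·exp(-0.01020) = 0.564132
Odds = (0.36/0.12) × (0.441593/0.564132) = 3 × 0.782784 ≈ 2.348

2.348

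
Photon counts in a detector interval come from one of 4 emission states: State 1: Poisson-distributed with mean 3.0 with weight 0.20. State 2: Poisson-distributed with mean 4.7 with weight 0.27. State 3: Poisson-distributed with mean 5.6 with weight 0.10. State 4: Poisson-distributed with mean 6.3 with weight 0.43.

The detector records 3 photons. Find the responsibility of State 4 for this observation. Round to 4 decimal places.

0.2511

By Bayes' theorem, P(k | x) = P(Z=k) f_k(x) / Σ_j P(Z=j) f_j(x).
Component likelihoods at x = 3 photons:
  L_1 = e^(−3.0)·3.0^3/3! = 0.224042
  L_2 = e^(−4.7)·4.7^3/3! = 0.157383
  L_3 = e^(−5.6)·5.6^3/3! = 0.108234
  L_4 = e^(−6.3)·6.3^3/3! = 0.0765271
Weight by the priors:
  P(Z=1)·L_1 = 0.20 × 0.224042 = 0.0448084
  P(Z=2)·L_2 = 0.27 × 0.157383 = 0.0424935
  P(Z=3)·L_3 = 0.10 × 0.108234 = 0.0108234
  P(Z=4)·L_4 = 0.43 × 0.0765271 = 0.0329066
Normaliser: 0.0448084 + 0.0424935 + 0.0108234 + 0.0329066 = 0.131032
So the posterior for State 4 is 0.0329066 / 0.131032 ≈ 0.2511.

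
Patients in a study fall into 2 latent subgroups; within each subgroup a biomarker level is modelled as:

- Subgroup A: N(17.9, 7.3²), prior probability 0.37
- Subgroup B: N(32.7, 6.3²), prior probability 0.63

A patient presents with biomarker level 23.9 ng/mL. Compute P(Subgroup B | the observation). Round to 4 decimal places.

0.5104

Posterior ∝ prior × likelihood, so P(k | x) ∝ P(Z=k) f_k(x); normalise over all components.
Evaluate each component's likelihood at the observed value:
  p_A = 0.0389846
  p_B = 0.023872
Prior × likelihood for each component:
  P(Z=A)·p_A = 0.37 × 0.0389846 = 0.0144243
  P(Z=B)·p_B = 0.63 × 0.023872 = 0.0150394
Marginal: 0.0144243 + 0.0150394 = 0.0294637
Responsibility of Subgroup B: 0.0150394 / 0.0294637 ≈ 0.5104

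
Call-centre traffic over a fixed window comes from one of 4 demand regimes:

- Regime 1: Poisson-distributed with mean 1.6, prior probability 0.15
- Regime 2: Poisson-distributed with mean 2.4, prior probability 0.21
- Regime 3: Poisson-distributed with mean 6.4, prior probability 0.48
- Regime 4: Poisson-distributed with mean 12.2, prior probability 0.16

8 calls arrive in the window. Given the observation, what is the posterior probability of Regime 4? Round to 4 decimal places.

0.1484

P(component k | x) = π_k·f_k(x) / marginal(x), where marginal(x) = Σ_j π_j·f_j(x).
Evaluate each component's likelihood at the observed value:
  f_1 = e^(−1.6)·1.6^8/8! = 0.000215064
  f_2 = e^(−2.4)·2.4^8/8! = 0.00247664
  f_3 = e^(−6.4)·6.4^8/8! = 0.115994
  f_4 = e^(−12.2)·12.2^8/8! = 0.0612302
Prior × likelihood for each component:
  π_1·f_1 = 0.15 × 0.000215064 = 3.22596e-05
  π_2·f_2 = 0.21 × 0.00247664 = 0.000520094
  π_3·f_3 = 0.48 × 0.115994 = 0.055677
  π_4·f_4 = 0.16 × 0.0612302 = 0.00979683
Normaliser: 3.22596e-05 + 0.000520094 + 0.055677 + 0.00979683 = 0.0660262
So the posterior for Regime 4 is 0.00979683 / 0.0660262 ≈ 0.1484.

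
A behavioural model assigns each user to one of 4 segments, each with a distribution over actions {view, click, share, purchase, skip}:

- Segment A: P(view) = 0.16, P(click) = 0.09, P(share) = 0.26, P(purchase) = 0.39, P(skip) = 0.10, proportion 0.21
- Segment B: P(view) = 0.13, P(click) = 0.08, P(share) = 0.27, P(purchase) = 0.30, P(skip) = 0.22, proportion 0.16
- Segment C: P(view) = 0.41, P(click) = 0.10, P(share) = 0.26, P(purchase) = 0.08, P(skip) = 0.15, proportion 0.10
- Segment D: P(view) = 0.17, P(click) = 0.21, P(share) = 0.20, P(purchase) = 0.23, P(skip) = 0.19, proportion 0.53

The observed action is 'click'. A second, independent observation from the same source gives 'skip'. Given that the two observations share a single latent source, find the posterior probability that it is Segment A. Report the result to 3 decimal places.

Posterior ∝ prior × likelihood, so P(k | x) ∝ π_k f_k(x); normalise over all components.
Since both observations come from the same component, the likelihood for component k is f_k(x₁)·f_k(x₂).
  L_A = [P(click | comp) = 0.09] × [0.1] = 0.009
  L_B = [P(click | comp) = 0.08] × [0.22] = 0.0176
  L_C = [P(click | comp) = 0.10] × [0.15] = 0.015
  L_D = [P(click | comp) = 0.21] × [0.19] = 0.0399
Prior × likelihood for each component:
  π_A·L_A = 0.21 × 0.009 = 0.00189
  π_B·L_B = 0.16 × 0.0176 = 0.002816
  π_C·L_C = 0.10 × 0.015 = 0.0015
  π_D·L_D = 0.53 × 0.0399 = 0.021147
Normaliser: 0.00189 + 0.002816 + 0.0015 + 0.021147 = 0.027353
Responsibility of Segment A: 0.00189 / 0.027353 ≈ 0.069

0.069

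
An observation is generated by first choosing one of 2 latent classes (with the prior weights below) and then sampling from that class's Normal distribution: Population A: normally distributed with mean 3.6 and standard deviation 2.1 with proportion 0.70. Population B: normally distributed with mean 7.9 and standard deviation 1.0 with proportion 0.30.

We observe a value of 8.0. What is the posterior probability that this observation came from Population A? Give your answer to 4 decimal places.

0.1106

P(component k | x) = w_k·f_k(x) / marginal(x), where marginal(x) = Σ_j w_j·f_j(x).
Evaluate each component's likelihood at the observed value:
  p_A = (1/(2.1·√(2π)))·exp(−(8.0−3.6)²/(2·2.1²)) = 0.189973·exp(-2.19501) = 0.0211548
  p_B = (1/(1.0·√(2π)))·exp(−(8.0−7.9)²/(2·1.0²)) = 0.398942·exp(-0.00500) = 0.396953
Weight by the priors:
  w_A·p_A = 0.70 × 0.0211548 = 0.0148084
  w_B·p_B = 0.30 × 0.396953 = 0.119086
Denominator: 0.0148084 + 0.119086 = 0.133894
Responsibility of Population A: 0.0148084 / 0.133894 ≈ 0.1106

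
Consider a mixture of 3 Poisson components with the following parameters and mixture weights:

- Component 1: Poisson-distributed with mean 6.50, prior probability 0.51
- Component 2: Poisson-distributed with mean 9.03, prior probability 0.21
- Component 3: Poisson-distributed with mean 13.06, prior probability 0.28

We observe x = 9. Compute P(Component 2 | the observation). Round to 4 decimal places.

By Bayes' theorem, P(k | x) = π_k f_k(x) / Σ_j π_j f_j(x).
Evaluate each component's likelihood at the observed value:
  f_1 = 0.085811
  f_2 = 0.131749
  f_3 = 0.0648395
Weight by the priors:
  π_1·f_1 = 0.51 × 0.085811 = 0.0437636
  π_2·f_2 = 0.21 × 0.131749 = 0.0276673
  π_3·f_3 = 0.28 × 0.0648395 = 0.0181551
Evidence: 0.0437636 + 0.0276673 + 0.0181551 = 0.089586
Responsibility of Component 2: 0.0276673 / 0.089586 ≈ 0.3088

0.3088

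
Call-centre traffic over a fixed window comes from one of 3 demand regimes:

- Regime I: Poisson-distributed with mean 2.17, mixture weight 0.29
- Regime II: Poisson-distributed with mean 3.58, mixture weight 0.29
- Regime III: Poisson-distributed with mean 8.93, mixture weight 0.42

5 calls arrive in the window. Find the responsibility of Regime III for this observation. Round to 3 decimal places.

By Bayes' theorem, P(k | x) = P(Z=k) f_k(x) / Σ_j P(Z=j) f_j(x).
Poisson probabilities:
  L_I = 0.0457824
  L_II = 0.136603
  L_III = 0.0626363
Prior × likelihood for each component:
  P(Z=I)·L_I = 0.29 × 0.0457824 = 0.0132769
  P(Z=II)·L_II = 0.29 × 0.136603 = 0.0396148
  P(Z=III)·L_III = 0.42 × 0.0626363 = 0.0263073
Sum: 0.0132769 + 0.0396148 + 0.0263073 = 0.079199
Responsibility of Regime III: 0.0263073 / 0.079199 ≈ 0.332

0.332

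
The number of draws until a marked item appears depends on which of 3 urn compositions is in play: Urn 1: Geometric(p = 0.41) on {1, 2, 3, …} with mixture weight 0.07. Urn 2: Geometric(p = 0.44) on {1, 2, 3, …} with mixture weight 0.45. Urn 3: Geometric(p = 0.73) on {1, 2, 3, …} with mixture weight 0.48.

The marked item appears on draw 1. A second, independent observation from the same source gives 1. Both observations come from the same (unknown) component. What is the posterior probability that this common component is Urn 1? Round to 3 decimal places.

0.033

The responsibility of component k is P(Z=k) f_k(x) divided by Σ_j P(Z=j) f_j(x).
Since both observations come from the same component, the likelihood for component k is f_k(x₁)·f_k(x₂).
  L_1 = [0.41·(1−0.41)^0 = 0.41·1 = 0.41] × [0.41] = 0.1681
  L_2 = [0.44·(1−0.44)^0 = 0.44·1 = 0.44] × [0.44] = 0.1936
  L_3 = [0.73·(1−0.73)^0 = 0.73·1 = 0.73] × [0.73] = 0.5329
Multiply by the mixture weights:
  P(Z=1)·L_1 = 0.07 × 0.1681 = 0.011767
  P(Z=2)·L_2 = 0.45 × 0.1936 = 0.08712
  P(Z=3)·L_3 = 0.48 × 0.5329 = 0.255792
Sum: 0.011767 + 0.08712 + 0.255792 = 0.354679
P(Urn 1 | x₁, x₂) = 0.011767 / 0.354679 ≈ 0.033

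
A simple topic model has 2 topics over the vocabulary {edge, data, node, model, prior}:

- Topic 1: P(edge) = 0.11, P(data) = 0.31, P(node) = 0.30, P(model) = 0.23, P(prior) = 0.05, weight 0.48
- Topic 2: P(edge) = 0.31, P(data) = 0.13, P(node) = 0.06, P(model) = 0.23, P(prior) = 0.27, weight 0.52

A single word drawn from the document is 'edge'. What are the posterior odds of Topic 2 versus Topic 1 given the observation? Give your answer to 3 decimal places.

The posterior odds equal the prior odds times the likelihood ratio: (w_i/w_j)·(f_i(x)/f_j(x)).
Categorical probabilities:
  p_1 = 0.11
  p_2 = 0.31
Posterior odds = (w_2·p_2) / (w_1·p_1) = (0.52·0.31) / (0.48·0.11) = 0.1612 / 0.0528 ≈ 3.053

3.053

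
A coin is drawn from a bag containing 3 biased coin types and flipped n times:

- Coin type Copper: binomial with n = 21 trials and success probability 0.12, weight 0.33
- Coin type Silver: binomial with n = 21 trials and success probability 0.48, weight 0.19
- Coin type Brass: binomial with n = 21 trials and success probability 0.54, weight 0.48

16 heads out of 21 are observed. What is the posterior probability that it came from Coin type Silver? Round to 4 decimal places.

P(component k | x) = π_k·f_k(x) / marginal(x), where marginal(x) = Σ_j π_j·f_j(x).
Component likelihoods at x = 16 heads out of 21:
  L_Copper = C(21,16)·0.12^16·0.88^5 = 20349·1.84884e-15·0.527732 = 1.98544e-11
  L_Silver = C(21,16)·0.48^16·0.52^5 = 20349·7.94072e-06·0.0380204 = 0.00614355
  L_Brass = C(21,16)·0.54^16·0.46^5 = 20349·5.22757e-05·0.0205963 = 0.0219095
Prior × likelihood for each component:
  π_Copper·L_Copper = 0.33 × 1.98544e-11 = 6.55195e-12
  π_Silver·L_Silver = 0.19 × 0.00614355 = 0.00116728
  π_Brass·L_Brass = 0.48 × 0.0219095 = 0.0105166
Denominator: 6.55195e-12 + 0.00116728 + 0.0105166 = 0.0116838
P(Coin type Silver | the observation) = 0.00116728 / 0.0116838 ≈ 0.0999

0.0999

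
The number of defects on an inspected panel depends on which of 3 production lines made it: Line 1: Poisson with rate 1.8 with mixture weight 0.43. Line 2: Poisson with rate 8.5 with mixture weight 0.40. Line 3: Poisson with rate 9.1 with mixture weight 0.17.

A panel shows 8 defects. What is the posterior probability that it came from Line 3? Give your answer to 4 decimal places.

Apply Bayes' rule: the posterior for each component is proportional to its prior times its likelihood at x.
Poisson probabilities:
  f_1 = e^(−1.8)·1.8^8/8! = 0.000451783
  f_2 = e^(−8.5)·8.5^8/8! = 0.137508
  f_3 = e^(−9.1)·9.1^8/8! = 0.130236
Multiply by the mixture weights:
  P(Z=1)·f_1 = 0.43 × 0.000451783 = 0.000194266
  P(Z=2)·f_2 = 0.40 × 0.137508 = 0.0550032
  P(Z=3)·f_3 = 0.17 × 0.130236 = 0.0221401
Sum: 0.000194266 + 0.0550032 + 0.0221401 = 0.0773376
P(Line 3 | data) ≈ 0.2863

0.2863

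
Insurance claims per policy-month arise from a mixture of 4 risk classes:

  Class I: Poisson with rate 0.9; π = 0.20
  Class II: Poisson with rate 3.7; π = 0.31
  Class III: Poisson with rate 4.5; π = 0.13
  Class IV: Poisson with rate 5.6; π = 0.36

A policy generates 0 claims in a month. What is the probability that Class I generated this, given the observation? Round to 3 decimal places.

Apply Bayes' rule: the posterior for each component is proportional to its prior times its likelihood at x.
Component likelihoods at x = 0 claims:
  L_I = e^(−0.9)·0.9^0/0! = 0.40657
  L_II = e^(−3.7)·3.7^0/0! = 0.0247235
  L_III = e^(−4.5)·4.5^0/0! = 0.011109
  L_IV = e^(−5.6)·5.6^0/0! = 0.00369786
Unnormalised posteriors:
  π_I·L_I = 0.20 × 0.40657 = 0.0813139
  π_II·L_II = 0.31 × 0.0247235 = 0.00766429
  π_III·L_III = 0.13 × 0.011109 = 0.00144417
  π_IV·L_IV = 0.36 × 0.00369786 = 0.00133123
Normaliser: 0.0813139 + 0.00766429 + 0.00144417 + 0.00133123 = 0.0917536
P(Class I | data) ≈ 0.886

0.886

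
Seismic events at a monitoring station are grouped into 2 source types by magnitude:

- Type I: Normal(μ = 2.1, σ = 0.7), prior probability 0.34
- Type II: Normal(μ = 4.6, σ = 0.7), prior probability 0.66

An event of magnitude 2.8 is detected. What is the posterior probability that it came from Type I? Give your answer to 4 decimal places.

0.8950

Apply Bayes' rule: the posterior for each component is proportional to its prior times its likelihood at x.
Evaluate each component's likelihood at the observed value:
  L_I = (1/(0.7·√(2π)))·exp(−(2.8−2.1)²/(2·0.7²)) = 0.569918·exp(-0.50000) = 0.345672
  L_II = (1/(0.7·√(2π)))·exp(−(2.8−4.6)²/(2·0.7²)) = 0.569918·exp(-3.30612) = 0.0208921
Weight by the priors:
  π_I·L_I = 0.34 × 0.345672 = 0.117529
  π_II·L_II = 0.66 × 0.0208921 = 0.0137888
Evidence: 0.117529 + 0.0137888 = 0.131317
P(Type I | x) = 0.117529 / 0.131317 ≈ 0.8950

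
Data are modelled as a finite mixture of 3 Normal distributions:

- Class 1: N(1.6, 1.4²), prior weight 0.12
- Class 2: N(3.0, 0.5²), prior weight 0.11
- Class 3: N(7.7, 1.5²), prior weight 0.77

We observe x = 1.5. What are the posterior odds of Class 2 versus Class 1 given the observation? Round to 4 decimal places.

0.0286

Since P(k|x) ∝ w_k f_k(x), the posterior odds are w_i f_i(x) / (w_j f_j(x)).
Component likelihoods at x = 1.5:
  L_1 = 0.284233
  L_2 = 0.0088637
  L_3 = 5.18775e-05
Posterior odds = (w_2·L_2) / (w_1·L_1) = (0.11·0.0088637) / (0.12·0.284233) = 0.000975007 / 0.0341079 ≈ 0.0286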